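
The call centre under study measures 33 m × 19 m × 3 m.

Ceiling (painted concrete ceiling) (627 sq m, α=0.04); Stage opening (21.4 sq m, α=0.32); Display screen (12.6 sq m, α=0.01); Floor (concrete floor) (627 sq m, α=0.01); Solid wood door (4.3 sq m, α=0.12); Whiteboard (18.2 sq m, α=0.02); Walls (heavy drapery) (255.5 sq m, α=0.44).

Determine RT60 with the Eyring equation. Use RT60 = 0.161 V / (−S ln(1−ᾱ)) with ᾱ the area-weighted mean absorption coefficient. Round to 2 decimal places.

Total surface area S = 627 + 21.4 + 12.6 + 627 + 4.3 + 18.2 + 255.5 = 1566.0 sq m.
Absorption A = 627×0.04 + 21.4×0.32 + 12.6×0.01 + 627×0.01 + 4.3×0.12 + 18.2×0.02 + 255.5×0.44 = 151.624 sabins.
Mean coefficient ᾱ = A/S = 0.0968.
−S·ln(1−ᾱ) = −1566.0 × ln(1 − 0.0968) = 159.436.
V = 33 × 19 × 3 = 1881 m³.
RT60 = 0.161 × 1881 / 159.436 = 1.90 s.

1.90 seconds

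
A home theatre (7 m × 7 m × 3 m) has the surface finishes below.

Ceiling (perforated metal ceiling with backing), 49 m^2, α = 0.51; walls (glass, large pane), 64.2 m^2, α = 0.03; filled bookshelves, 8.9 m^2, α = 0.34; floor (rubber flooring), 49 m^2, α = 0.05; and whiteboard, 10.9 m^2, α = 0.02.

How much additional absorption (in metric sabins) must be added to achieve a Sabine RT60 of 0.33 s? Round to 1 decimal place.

Total absorption A₁ = 49·0.51 + 64.2·0.03 + 8.9·0.34 + 49·0.05 + 10.9·0.02
  = 24.990 + 1.926 + 3.026 + 2.450 + 0.218 = 32.610 m^2 sabins.
Target A₂ = 0.161·147/0.33 = 71.718 sabins (V = 147 m³).
Shortfall: 71.718 − 32.610 = 39.1 sabins.

39.1 sabins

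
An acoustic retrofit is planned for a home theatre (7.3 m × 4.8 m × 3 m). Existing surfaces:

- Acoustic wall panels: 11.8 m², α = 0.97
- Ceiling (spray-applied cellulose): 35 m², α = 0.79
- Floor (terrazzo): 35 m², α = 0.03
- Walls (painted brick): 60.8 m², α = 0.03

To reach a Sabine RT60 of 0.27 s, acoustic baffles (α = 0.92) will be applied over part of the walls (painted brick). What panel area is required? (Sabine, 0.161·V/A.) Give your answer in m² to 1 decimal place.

Summing Sᵢαᵢ: 11.446 + 27.650 + 1.050 + 1.824 → A₁ = 41.970 sabins.
V = 105.12 m³. Target absorption A₂ = 0.161 × 105.12 / 0.27 = 62.683 sabins.
ΔA needed = 62.683 − 41.970 = 20.713 sabins.
Each m² of panel replacing the walls (painted brick) adds (0.92 − 0.03) = 0.89 sabins.
Panel area = 20.713 / 0.89 = 23.3 m².

23.3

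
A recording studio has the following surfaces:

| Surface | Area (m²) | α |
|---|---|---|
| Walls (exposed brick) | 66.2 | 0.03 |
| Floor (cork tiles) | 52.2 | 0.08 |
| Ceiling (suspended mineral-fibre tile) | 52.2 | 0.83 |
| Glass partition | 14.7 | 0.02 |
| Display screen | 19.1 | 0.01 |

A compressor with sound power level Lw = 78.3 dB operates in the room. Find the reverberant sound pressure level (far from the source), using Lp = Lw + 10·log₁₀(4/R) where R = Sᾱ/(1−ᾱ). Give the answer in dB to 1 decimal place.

A = 49.973 sabins; S = 204.4 m².
ᾱ = 0.2445, so room constant R = A/(1−ᾱ) = 66.146 m².
Lp = Lw + 10 log₁₀(4/R) = 78.3 -12.18 = 66.1 dB.

66.1 dB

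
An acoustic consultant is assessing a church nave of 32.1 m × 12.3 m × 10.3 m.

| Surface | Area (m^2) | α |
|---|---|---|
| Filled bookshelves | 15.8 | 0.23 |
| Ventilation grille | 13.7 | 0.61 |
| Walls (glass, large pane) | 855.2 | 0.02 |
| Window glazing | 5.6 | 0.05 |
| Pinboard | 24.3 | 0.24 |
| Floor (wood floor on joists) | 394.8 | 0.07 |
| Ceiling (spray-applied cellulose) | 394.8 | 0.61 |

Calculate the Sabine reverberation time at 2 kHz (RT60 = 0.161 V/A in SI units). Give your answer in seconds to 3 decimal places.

Summing Sᵢαᵢ: 3.634 + 8.357 + 17.104 + 0.280 + 5.832 + 27.636 + 240.828 → A = 303.671 sabins.
V = 32.1·12.3·10.3 = 4066.749 m³.
T = 0.161 V/A = 0.161·4066.749/303.671 = 2.156 s.

2.156 s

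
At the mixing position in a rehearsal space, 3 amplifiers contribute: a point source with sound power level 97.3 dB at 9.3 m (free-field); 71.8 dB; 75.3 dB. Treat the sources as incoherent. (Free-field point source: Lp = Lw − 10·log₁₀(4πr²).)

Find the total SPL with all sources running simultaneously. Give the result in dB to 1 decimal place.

Source at 9.3 m: Lp = 97.3 − 10·log₁₀(4π·9.3²) = 97.3 − 10·log₁₀(1086.865) = 66.9 dB.
Σ 10^(Lᵢ/10) = 5.392e+07.
L_total = 10·log₁₀(5.392e+07) = 77.3 dB.

77.3 dB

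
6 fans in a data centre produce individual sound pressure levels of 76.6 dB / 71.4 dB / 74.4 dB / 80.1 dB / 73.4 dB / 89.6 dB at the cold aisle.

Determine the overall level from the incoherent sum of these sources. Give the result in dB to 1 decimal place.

Sum in the linear (power) domain: Σ 10^(Lᵢ/10) = 10^(76.6/10) + 10^(71.4/10) + 10^(74.4/10) + 10^(80.1/10) + 10^(73.4/10) + 10^(89.6/10) = 1.123e+09.
Combined level = 10 log₁₀(1.123e+09) = 90.5 dB.

90.5 dB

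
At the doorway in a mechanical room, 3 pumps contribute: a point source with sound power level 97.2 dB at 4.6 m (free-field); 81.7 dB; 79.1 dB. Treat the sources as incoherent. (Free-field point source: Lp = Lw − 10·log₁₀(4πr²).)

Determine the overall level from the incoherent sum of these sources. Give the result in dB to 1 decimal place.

Source at 4.6 m: Lp = 97.2 − 10·log₁₀(4π·4.6²) = 97.2 − 10·log₁₀(265.904) = 73.0 dB.
Converting to relative power and adding: 10^(73.0/10) + 10^(81.7/10) + 10^(79.1/10) = 2.491e+08.
L_total = 10·log₁₀(2.491e+08) = 84.0 dB.

84.0 dB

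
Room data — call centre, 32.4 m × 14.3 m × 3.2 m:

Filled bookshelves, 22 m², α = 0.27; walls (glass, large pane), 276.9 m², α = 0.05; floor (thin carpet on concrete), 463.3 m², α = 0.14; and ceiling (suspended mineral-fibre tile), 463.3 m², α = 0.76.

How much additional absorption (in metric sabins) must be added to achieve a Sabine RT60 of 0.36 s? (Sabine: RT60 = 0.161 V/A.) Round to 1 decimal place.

226.3 sabins

Equivalent absorption area: A₁ = 22*0.27 + 276.9*0.05 + 463.3*0.14 + 463.3*0.76 = 436.755 m².
For T = 0.36 s, need A₂ = 0.161·V/T = 0.161·1482.624/0.36 = 663.062 sabins.
Additional absorption ΔA = 663.062 − 436.755 = 226.3 sabins.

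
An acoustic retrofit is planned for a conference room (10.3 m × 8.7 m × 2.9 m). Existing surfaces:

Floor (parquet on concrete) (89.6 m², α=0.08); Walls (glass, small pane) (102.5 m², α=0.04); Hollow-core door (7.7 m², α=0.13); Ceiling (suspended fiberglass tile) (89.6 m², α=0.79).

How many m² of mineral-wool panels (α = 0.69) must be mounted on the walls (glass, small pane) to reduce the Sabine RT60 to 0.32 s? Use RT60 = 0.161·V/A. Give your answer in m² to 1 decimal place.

A₁ = Σ Sᵢαᵢ = 89.6×0.08 + 102.5×0.04 + 7.7×0.13 + 89.6×0.79 = 83.053 sabins.
V = 259.869 m³. Target absorption A₂ = 0.161 × 259.869 / 0.32 = 130.747 sabins.
Absorption to add: 130.747 − 83.053 = 47.694 sabins.
Each m² of panel replacing the walls (glass, small pane) adds (0.69 − 0.04) = 0.65 sabins.
Area = ΔA/Δα = 47.694/0.65 = 73.4 m².

73.4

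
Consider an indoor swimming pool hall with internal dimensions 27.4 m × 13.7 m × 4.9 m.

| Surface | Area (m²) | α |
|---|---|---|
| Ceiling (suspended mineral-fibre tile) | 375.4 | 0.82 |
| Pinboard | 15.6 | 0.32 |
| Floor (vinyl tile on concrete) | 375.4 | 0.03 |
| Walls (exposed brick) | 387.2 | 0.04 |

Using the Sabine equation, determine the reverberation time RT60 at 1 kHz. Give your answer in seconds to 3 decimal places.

0.872 sec

Summing Sᵢαᵢ: 307.828 + 4.992 + 11.262 + 15.488 → A = 339.570 sabins.
V = 27.4·13.7·4.9 = 1839.362 m³.
RT60 = 0.161 · V / A = 0.161 × 1839.362 / 339.570 = 0.872 s.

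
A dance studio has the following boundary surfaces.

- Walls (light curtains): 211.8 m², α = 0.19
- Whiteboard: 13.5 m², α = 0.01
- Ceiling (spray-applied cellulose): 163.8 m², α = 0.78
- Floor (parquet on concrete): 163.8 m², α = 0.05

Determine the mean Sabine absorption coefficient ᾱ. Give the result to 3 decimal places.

Total surface area S = 552.9 m².
A = 211.8*0.19 + 13.5*0.01 + 163.8*0.78 + 163.8*0.05 = 176.331 sabins.
ᾱ = A/S = 0.319.

0.319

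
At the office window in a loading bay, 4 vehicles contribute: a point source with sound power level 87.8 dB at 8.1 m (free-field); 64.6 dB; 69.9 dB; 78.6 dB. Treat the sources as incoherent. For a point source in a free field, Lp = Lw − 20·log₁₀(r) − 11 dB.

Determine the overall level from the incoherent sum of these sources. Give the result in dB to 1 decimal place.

79.3 dB

Source at 8.1 m: Lp = 87.8 − 20·log₁₀(8.1) − 11 = 58.6 dB.
Converting to relative power and adding: 10^(58.6/10) + 10^(64.6/10) + 10^(69.9/10) + 10^(78.6/10) = 8.582e+07.
L_total = 10·log₁₀(8.582e+07) = 79.3 dB.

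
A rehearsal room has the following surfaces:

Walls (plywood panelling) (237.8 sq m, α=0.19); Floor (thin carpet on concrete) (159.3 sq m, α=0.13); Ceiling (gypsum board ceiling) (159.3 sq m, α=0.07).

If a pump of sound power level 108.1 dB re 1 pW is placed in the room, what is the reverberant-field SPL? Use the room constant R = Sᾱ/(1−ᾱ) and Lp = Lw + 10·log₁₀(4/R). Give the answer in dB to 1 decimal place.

A = 77.042 sabins; S = 556.4 sq m.
ᾱ = 77.042/556.4 = 0.1385; R = Sᾱ/(1−ᾱ) = 77.042/(1−0.1385) = 89.428 sq m.
Lp = Lw + 10 log₁₀(4/R) = 108.1 -13.49 = 94.6 dB.

94.6 dB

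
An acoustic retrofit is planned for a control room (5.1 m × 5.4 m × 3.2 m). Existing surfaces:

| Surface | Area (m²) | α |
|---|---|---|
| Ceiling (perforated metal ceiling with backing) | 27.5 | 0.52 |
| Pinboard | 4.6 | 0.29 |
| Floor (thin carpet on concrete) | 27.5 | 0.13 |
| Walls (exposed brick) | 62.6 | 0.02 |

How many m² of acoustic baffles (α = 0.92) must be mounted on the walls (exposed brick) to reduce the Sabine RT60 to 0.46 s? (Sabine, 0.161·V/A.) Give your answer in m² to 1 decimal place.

11.5

A₁ = Σ Sᵢαᵢ = 27.5·0.52 + 4.6·0.29 + 27.5·0.13 + 62.6·0.02 = 20.461 sabins.
Required A₂ = 0.161·88.128/0.46 = 30.845 sabins.
ΔA needed = 30.845 − 20.461 = 10.384 sabins.
Each m² of panel replacing the walls (exposed brick) adds (0.92 − 0.02) = 0.90 sabins.
Area = ΔA/Δα = 10.384/0.90 = 11.5 m².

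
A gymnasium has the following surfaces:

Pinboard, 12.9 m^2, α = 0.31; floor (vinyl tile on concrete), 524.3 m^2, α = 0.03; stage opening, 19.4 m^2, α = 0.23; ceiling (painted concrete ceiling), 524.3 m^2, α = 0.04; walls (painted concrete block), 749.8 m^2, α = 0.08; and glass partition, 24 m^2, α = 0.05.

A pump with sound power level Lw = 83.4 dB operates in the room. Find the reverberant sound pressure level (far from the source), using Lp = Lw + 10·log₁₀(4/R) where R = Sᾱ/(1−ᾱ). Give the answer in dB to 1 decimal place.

Σ(Sᵢαᵢ) = 12.9×0.31 + 524.3×0.03 + 19.4×0.23 + 524.3×0.04 + 749.8×0.08 + 24×0.05 = 106.346; total area S = 1854.7 m^2.
ᾱ = 106.346/1854.7 = 0.0573; R = Sᾱ/(1−ᾱ) = 106.346/(1−0.0573) = 112.810 m^2.
Lp = 83.4 + 10·log₁₀(4/112.810) = 83.4 + (-14.50) = 68.9 dB.

68.9 dB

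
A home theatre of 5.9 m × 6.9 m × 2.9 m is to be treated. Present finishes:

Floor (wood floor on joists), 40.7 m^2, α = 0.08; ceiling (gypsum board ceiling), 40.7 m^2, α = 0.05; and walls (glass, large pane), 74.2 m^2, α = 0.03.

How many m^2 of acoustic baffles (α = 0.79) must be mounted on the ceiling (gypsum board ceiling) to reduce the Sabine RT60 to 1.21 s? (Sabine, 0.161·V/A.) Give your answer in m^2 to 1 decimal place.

11.1

Equivalent absorption area: A₁ = 40.7×0.08 + 40.7×0.05 + 74.2×0.03 = 7.517 m^2.
V = 118.059 m³. Target absorption A₂ = 0.161 × 118.059 / 1.21 = 15.709 sabins.
Absorption to add: 15.709 − 7.517 = 8.192 sabins.
Each m^2 of panel replacing the ceiling (gypsum board ceiling) adds (0.79 − 0.05) = 0.74 sabins.
Panel area = 8.192 / 0.74 = 11.1 m^2.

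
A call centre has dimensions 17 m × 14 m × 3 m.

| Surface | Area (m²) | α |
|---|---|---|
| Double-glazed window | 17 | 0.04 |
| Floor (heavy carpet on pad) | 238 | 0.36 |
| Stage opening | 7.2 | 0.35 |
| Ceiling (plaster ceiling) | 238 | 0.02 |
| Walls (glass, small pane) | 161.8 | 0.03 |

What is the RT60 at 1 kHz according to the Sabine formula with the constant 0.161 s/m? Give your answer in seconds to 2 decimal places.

1.17 s

Summing Sᵢαᵢ: 0.680 + 85.680 + 2.520 + 4.760 + 4.854 → A = 98.494 sabins.
V = 17·14·3 = 714 m³.
T = 0.161 V/A = 0.161·714/98.494 = 1.17 s.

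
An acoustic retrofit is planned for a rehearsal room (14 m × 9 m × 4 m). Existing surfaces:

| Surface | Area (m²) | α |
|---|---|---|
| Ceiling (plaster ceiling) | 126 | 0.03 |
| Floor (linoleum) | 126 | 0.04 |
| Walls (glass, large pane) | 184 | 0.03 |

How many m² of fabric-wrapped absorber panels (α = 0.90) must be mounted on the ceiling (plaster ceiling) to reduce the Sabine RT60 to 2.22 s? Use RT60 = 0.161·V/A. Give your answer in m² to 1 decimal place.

25.5

Summing Sᵢαᵢ: 3.780 + 5.040 + 5.520 → A₁ = 14.340 sabins.
Required A₂ = 0.161·504/2.22 = 36.551 sabins.
ΔA needed = 36.551 − 14.340 = 22.211 sabins.
Each m² of panel replacing the ceiling (plaster ceiling) adds (0.90 − 0.03) = 0.87 sabins.
Area = ΔA/Δα = 22.211/0.87 = 25.5 m².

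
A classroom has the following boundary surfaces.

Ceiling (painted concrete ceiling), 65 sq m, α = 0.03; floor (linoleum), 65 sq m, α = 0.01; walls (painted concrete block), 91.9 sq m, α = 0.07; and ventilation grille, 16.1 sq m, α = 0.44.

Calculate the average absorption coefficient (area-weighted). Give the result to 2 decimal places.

0.07

S = Σ Sᵢ = 65 + 65 + 91.9 + 16.1 = 238.0 sq m.
Σ(Sᵢαᵢ) = 65×0.03 + 65×0.01 + 91.9×0.07 + 16.1×0.44 = 16.117.
ᾱ = 16.117 / 238.0 = 0.07.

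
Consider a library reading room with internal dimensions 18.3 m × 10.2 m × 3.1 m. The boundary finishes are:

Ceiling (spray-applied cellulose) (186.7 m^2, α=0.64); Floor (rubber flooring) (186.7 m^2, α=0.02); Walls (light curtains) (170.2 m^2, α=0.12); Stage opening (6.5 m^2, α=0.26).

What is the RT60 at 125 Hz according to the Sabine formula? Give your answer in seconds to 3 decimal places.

Total absorption A = 186.7·0.64 + 186.7·0.02 + 170.2·0.12 + 6.5·0.26
  = 119.488 + 3.734 + 20.424 + 1.690 = 145.336 m^2 sabins.
V = 18.3·10.2·3.1 = 578.646 m³.
Sabine: RT60 = 0.161 × 578.646 / 145.336 = 0.641 s.

0.641 seconds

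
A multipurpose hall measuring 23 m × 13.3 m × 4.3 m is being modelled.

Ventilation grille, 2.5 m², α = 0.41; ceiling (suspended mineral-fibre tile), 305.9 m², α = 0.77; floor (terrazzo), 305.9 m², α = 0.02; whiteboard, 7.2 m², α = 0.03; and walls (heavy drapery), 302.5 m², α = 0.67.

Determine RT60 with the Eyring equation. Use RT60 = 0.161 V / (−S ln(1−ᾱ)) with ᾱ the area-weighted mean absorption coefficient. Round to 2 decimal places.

S = Σ Sᵢ = 924.0 m².
Σ(Sᵢαᵢ) = 2.5×0.41 + 305.9×0.77 + 305.9×0.02 + 7.2×0.03 + 302.5×0.67 = 445.577.
Mean coefficient ᾱ = A/S = 0.4822.
−S·ln(1−ᾱ) = −924.0 × ln(1 − 0.4822) = 608.146.
V = 23 × 13.3 × 4.3 = 1315.37 m³.
T = 0.161·V/[−S·ln(1−ᾱ)] = 0.161·1315.37/608.146 = 0.35 s.

0.35 seconds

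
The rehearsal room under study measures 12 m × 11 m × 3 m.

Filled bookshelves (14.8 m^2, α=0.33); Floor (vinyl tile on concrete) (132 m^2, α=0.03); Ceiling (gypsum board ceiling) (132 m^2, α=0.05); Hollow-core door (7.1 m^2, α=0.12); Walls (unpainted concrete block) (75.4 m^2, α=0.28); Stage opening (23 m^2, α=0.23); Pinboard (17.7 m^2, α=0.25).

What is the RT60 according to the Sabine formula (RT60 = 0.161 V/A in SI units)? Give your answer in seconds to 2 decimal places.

1.35 s

A = Σ Sᵢαᵢ = 14.8·0.33 + 132·0.03 + 132·0.05 + 7.1·0.12 + 75.4·0.28 + 23·0.23 + 17.7·0.25 = 47.123 sabins.
Volume V = 12 × 11 × 3 = 396 m³.
Sabine: RT60 = 0.161 × 396 / 47.123 = 1.35 s.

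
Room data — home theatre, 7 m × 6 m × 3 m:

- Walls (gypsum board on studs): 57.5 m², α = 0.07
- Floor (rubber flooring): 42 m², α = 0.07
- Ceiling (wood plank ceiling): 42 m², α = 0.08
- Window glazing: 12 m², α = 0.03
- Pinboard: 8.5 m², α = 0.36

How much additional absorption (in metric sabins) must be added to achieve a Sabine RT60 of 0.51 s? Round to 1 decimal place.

Equivalent absorption area: A₁ = 57.5*0.07 + 42*0.07 + 42*0.08 + 12*0.03 + 8.5*0.36 = 13.745 m².
Target A₂ = 0.161·126/0.51 = 39.776 sabins (V = 126 m³).
ΔA = A₂ − A₁ = 39.776 − 13.745 = 26.0 sabins.

26.0 sabins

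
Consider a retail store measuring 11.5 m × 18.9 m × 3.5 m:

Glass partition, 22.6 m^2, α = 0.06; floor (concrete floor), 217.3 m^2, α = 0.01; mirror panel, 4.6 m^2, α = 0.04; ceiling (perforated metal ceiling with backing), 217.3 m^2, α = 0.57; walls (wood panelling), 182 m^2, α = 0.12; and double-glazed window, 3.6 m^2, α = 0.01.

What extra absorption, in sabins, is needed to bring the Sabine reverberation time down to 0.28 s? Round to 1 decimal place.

288.0 sabins

Equivalent absorption area: A₁ = 22.6*0.06 + 217.3*0.01 + 4.6*0.04 + 217.3*0.57 + 182*0.12 + 3.6*0.01 = 149.450 m^2.
V = 760.725 m³. Required absorption A₂ = 0.161 × 760.725 / 0.28 = 437.417 sabins.
Additional absorption ΔA = 437.417 − 149.450 = 288.0 sabins.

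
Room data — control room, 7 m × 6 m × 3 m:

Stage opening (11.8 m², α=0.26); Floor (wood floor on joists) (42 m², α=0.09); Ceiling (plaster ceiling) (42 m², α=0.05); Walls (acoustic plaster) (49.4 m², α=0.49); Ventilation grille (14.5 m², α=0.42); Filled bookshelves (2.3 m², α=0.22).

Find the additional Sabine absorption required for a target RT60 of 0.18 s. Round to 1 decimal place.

73.0 sabins

Total absorption A₁ = 11.8×0.26 + 42×0.09 + 42×0.05 + 49.4×0.49 + 14.5×0.42 + 2.3×0.22
  = 3.068 + 3.780 + 2.100 + 24.206 + 6.090 + 0.506 = 39.750 m² sabins.
V = 126 m³. Required absorption A₂ = 0.161 × 126 / 0.18 = 112.700 sabins.
Shortfall: 112.700 − 39.750 = 73.0 sabins.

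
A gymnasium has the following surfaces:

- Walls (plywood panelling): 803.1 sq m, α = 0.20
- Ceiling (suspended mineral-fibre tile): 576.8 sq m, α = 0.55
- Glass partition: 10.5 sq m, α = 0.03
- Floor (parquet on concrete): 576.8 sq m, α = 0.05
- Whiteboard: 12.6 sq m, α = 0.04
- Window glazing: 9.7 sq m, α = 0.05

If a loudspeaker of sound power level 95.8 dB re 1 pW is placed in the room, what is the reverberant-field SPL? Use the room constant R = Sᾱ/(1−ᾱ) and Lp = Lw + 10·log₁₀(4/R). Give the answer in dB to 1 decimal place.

A = 508.004 sabins; S = 1989.5 sq m.
ᾱ = 0.2553, so room constant R = A/(1−ᾱ) = 682.159 sq m.
Lp = 95.8 + 10·log₁₀(4/682.159) = 95.8 + (-22.32) = 73.5 dB.

73.5 dB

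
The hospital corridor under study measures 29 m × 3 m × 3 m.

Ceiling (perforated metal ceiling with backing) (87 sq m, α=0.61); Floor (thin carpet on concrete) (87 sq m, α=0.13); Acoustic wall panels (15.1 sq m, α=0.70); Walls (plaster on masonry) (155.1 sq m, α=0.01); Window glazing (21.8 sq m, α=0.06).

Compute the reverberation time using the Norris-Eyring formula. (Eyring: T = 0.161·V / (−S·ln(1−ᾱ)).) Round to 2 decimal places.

0.48 s

S = Σ Sᵢ = 366.0 sq m.
Absorption A = 87×0.61 + 87×0.13 + 15.1×0.70 + 155.1×0.01 + 21.8×0.06 = 77.809 sabins.
ᾱ = 77.809 / 366.0 = 0.2126.
−S·ln(1−ᾱ) = −366.0 × ln(1 − 0.2126) = 87.481.
V = 29 × 3 × 3 = 261 m³.
T = 0.161·V/[−S·ln(1−ᾱ)] = 0.161·261/87.481 = 0.48 s.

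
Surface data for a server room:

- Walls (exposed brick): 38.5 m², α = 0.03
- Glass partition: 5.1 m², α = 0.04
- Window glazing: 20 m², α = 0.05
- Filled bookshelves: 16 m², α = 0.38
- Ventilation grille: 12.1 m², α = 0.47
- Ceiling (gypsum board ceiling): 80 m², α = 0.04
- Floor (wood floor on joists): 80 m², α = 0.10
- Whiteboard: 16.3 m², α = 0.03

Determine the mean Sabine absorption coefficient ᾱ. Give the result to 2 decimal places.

0.10

Total surface area S = 268.0 m².
Σ(Sᵢαᵢ) = 38.5·0.03 + 5.1·0.04 + 20·0.05 + 16·0.38 + 12.1·0.47 + 80·0.04 + 80·0.10 + 16.3·0.03 = 25.815.
ᾱ = 25.815 / 268.0 = 0.10.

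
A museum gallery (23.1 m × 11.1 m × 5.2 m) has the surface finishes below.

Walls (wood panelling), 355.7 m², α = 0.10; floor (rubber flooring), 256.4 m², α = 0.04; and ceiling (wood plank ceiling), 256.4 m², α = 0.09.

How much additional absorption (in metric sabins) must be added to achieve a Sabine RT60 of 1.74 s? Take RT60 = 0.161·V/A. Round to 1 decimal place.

Total absorption A₁ = 355.7×0.10 + 256.4×0.04 + 256.4×0.09
  = 35.570 + 10.256 + 23.076 = 68.902 m² sabins.
V = 1333.332 m³. Required absorption A₂ = 0.161 × 1333.332 / 1.74 = 123.372 sabins.
Shortfall: 123.372 − 68.902 = 54.5 sabins.

54.5 sabins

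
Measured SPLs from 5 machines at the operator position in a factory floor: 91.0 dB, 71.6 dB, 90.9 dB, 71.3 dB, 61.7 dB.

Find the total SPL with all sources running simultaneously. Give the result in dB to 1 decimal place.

Converting to relative power and adding: 10^(91.0/10) + 10^(71.6/10) + 10^(90.9/10) + 10^(71.3/10) + 10^(61.7/10) = 2.519e+09.
L_total = 10·log₁₀(2.519e+09) = 94.0 dB.

94.0 dB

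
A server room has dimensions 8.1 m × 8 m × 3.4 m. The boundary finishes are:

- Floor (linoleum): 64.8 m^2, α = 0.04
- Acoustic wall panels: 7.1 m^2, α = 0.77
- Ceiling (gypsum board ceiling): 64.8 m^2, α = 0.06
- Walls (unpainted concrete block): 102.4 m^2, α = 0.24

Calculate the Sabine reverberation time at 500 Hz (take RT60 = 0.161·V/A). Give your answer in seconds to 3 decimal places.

Equivalent absorption area: A = 64.8×0.04 + 7.1×0.77 + 64.8×0.06 + 102.4×0.24 = 36.523 m^2.
Volume V = 8.1 × 8 × 3.4 = 220.32 m³.
Sabine: RT60 = 0.161 × 220.32 / 36.523 = 0.971 s.

0.971 sec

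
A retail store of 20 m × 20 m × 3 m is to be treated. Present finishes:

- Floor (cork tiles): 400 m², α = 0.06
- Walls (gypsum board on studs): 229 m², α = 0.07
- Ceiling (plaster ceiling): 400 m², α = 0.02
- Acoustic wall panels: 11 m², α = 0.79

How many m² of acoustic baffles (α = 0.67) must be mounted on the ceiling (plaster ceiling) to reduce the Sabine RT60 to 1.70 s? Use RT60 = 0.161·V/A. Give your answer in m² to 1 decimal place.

87.6

Total absorption A₁ = 400·0.06 + 229·0.07 + 400·0.02 + 11·0.79
  = 24.000 + 16.030 + 8.000 + 8.690 = 56.720 m² sabins.
V = 1200 m³. Target absorption A₂ = 0.161 × 1200 / 1.70 = 113.647 sabins.
Absorption to add: 113.647 − 56.720 = 56.927 sabins.
Net gain per m²: Δα = 0.67 − 0.02 = 0.65.
Area = ΔA/Δα = 56.927/0.65 = 87.6 m².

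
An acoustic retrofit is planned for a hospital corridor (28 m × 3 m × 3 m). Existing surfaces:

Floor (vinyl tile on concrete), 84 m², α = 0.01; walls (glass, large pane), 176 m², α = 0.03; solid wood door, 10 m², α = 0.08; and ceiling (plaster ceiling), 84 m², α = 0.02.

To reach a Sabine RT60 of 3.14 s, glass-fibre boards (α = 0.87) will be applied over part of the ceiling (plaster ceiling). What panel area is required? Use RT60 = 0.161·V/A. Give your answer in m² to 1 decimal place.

Summing Sᵢαᵢ: 0.840 + 5.280 + 0.800 + 1.680 → A₁ = 8.600 sabins.
Required A₂ = 0.161·252/3.14 = 12.921 sabins.
Absorption to add: 12.921 − 8.600 = 4.321 sabins.
Net gain per m²: Δα = 0.87 − 0.02 = 0.85.
Area = ΔA/Δα = 4.321/0.85 = 5.1 m².

5.1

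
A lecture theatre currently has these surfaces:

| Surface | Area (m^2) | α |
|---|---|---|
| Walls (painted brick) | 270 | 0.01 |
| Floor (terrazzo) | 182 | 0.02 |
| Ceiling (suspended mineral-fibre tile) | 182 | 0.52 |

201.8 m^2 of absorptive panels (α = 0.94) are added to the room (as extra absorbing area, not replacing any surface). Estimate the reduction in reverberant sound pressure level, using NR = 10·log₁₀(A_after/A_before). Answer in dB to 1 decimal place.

Summing Sᵢαᵢ: 2.700 + 3.640 + 94.640 → A_before = 100.980 sabins.
Added absorption = 201.8 × 0.94 = 189.692 sabins.
A_after = 100.980 + 189.692 = 290.672 sabins.
NR = 10·log₁₀(290.672/100.980) = 4.6 dB.

4.6 dB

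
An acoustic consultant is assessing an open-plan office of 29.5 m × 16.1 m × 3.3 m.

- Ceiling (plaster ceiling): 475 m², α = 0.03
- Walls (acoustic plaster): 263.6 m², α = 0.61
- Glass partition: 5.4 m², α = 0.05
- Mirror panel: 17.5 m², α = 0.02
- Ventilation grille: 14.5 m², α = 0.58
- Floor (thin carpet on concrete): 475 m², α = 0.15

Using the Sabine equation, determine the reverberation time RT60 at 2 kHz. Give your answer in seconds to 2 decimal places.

Summing Sᵢαᵢ: 14.250 + 160.796 + 0.270 + 0.350 + 8.410 + 71.250 → A = 255.326 sabins.
Volume V = 29.5 × 16.1 × 3.3 = 1567.335 m³.
RT60 = 0.161 · V / A = 0.161 × 1567.335 / 255.326 = 0.99 s.

0.99 s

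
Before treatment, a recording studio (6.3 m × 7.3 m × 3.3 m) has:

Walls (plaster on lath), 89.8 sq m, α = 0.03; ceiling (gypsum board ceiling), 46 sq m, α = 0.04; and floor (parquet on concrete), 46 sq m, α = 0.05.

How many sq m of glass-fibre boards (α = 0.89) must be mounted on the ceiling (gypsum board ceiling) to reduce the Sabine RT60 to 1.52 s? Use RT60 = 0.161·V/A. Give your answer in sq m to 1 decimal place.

Equivalent absorption area: A₁ = 89.8·0.03 + 46·0.04 + 46·0.05 = 6.834 sq m.
Required A₂ = 0.161·151.767/1.52 = 16.075 sabins.
ΔA needed = 16.075 − 6.834 = 9.241 sabins.
Net gain per sq m: Δα = 0.89 − 0.04 = 0.85.
Panel area = 9.241 / 0.85 = 10.9 sq m.

10.9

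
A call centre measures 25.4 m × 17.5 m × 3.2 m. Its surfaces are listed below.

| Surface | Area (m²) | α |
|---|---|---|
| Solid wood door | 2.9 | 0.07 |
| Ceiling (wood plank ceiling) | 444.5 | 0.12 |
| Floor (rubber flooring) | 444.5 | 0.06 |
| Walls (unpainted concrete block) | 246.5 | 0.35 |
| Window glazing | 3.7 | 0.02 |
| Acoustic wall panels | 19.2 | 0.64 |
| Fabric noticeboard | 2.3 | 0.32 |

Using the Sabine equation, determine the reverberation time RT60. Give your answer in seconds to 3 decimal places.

1.275 s

Total absorption A = 2.9*0.07 + 444.5*0.12 + 444.5*0.06 + 246.5*0.35 + 3.7*0.02 + 19.2*0.64 + 2.3*0.32
  = 0.203 + 53.340 + 26.670 + 86.275 + 0.074 + 12.288 + 0.736 = 179.586 m² sabins.
V = 25.4·17.5·3.2 = 1422.4 m³.
RT60 = 0.161 · V / A = 0.161 × 1422.4 / 179.586 = 1.275 s.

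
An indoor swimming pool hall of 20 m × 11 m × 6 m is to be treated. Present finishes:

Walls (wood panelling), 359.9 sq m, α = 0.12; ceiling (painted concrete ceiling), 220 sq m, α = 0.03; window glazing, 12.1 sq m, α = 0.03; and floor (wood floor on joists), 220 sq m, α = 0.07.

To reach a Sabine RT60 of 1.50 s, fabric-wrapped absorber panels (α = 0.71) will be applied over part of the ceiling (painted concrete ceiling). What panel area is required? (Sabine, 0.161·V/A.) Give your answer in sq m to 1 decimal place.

112.0

A₁ = Σ Sᵢαᵢ = 359.9×0.12 + 220×0.03 + 12.1×0.03 + 220×0.07 = 65.551 sabins.
V = 1320 m³. Target absorption A₂ = 0.161 × 1320 / 1.50 = 141.680 sabins.
ΔA needed = 141.680 − 65.551 = 76.129 sabins.
Each sq m of panel replacing the ceiling (painted concrete ceiling) adds (0.71 − 0.03) = 0.68 sabins.
Area = ΔA/Δα = 76.129/0.68 = 112.0 sq m.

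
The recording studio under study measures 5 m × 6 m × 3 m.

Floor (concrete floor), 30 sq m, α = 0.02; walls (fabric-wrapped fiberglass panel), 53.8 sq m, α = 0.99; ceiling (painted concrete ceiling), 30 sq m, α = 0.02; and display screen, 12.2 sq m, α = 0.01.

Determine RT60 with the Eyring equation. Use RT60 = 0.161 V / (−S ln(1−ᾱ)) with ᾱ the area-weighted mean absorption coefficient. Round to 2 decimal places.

Total surface area S = 30 + 53.8 + 30 + 12.2 = 126.0 sq m.
Σ(Sᵢαᵢ) = 30×0.02 + 53.8×0.99 + 30×0.02 + 12.2×0.01 = 54.584.
ᾱ = 54.584 / 126.0 = 0.4332.
−S·ln(1−ᾱ) = −126.0 × ln(1 − 0.4332) = 71.536.
V = 5 × 6 × 3 = 90 m³.
T = 0.161·V/[−S·ln(1−ᾱ)] = 0.161·90/71.536 = 0.20 s.

0.20 s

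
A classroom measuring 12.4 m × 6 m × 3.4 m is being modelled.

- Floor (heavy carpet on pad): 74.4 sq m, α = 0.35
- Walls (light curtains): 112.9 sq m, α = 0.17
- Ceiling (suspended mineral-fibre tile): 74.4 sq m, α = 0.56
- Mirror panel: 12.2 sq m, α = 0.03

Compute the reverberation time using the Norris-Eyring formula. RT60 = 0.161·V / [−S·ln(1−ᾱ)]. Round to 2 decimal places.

0.39 s

S = Σ Sᵢ = 273.9 sq m.
Σ(Sᵢαᵢ) = 74.4×0.35 + 112.9×0.17 + 74.4×0.56 + 12.2×0.03 = 87.263.
Mean coefficient ᾱ = A/S = 0.3186.
Eyring denominator: −S ln(1−ᾱ) = 105.070.
V = 12.4 × 6 × 3.4 = 252.96 m³.
RT60 = 0.161 × 252.96 / 105.070 = 0.39 s.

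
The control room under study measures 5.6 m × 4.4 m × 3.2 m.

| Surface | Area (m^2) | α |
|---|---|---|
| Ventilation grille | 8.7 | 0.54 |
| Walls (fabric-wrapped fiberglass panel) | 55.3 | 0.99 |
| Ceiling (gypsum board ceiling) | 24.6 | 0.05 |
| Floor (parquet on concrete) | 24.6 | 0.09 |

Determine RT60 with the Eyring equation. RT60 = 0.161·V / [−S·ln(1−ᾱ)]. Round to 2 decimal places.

S = Σ Sᵢ = 113.2 m^2.
Absorption A = 8.7×0.54 + 55.3×0.99 + 24.6×0.05 + 24.6×0.09 = 62.889 sabins.
Mean coefficient ᾱ = A/S = 0.5556.
Eyring denominator: −S ln(1−ᾱ) = 91.809.
V = 5.6 × 4.4 × 3.2 = 78.848 m³.
T = 0.161·V/[−S·ln(1−ᾱ)] = 0.161·78.848/91.809 = 0.14 s.

0.14 s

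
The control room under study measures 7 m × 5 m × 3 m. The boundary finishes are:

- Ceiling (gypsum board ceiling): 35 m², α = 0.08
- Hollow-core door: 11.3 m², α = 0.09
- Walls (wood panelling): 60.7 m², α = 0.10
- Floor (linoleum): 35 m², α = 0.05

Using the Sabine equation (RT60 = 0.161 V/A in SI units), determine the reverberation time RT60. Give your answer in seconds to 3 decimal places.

1.453 s

Summing Sᵢαᵢ: 2.800 + 1.017 + 6.070 + 1.750 → A = 11.637 sabins.
Room volume: 105 m³.
T = 0.161 V/A = 0.161·105/11.637 = 1.453 s.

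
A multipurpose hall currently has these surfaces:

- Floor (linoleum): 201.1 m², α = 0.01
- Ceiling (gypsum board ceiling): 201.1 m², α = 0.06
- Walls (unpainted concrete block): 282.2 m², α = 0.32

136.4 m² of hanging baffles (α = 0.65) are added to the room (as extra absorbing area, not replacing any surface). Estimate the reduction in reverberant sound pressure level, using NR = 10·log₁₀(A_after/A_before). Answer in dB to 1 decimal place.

A_before = Σ Sᵢαᵢ = 201.1*0.01 + 201.1*0.06 + 282.2*0.32 = 104.381 sabins.
Added absorption = 136.4 × 0.65 = 88.660 sabins.
A_after = 104.381 + 88.660 = 193.041 sabins.
NR = 10·log₁₀(193.041/104.381) = 2.7 dB.

2.7 dB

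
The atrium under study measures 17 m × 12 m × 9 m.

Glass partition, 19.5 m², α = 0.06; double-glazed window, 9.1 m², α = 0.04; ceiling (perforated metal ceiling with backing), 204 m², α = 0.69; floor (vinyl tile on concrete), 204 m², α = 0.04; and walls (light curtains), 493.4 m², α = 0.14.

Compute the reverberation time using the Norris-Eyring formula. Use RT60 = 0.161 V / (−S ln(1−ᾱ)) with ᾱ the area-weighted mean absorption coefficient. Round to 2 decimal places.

S = Σ Sᵢ = 930.0 m².
Σ(Sᵢαᵢ) = 19.5·0.06 + 9.1·0.04 + 204·0.69 + 204·0.04 + 493.4·0.14 = 219.530.
Mean coefficient ᾱ = A/S = 0.2361.
−S·ln(1−ᾱ) = −930.0 × ln(1 − 0.2361) = 250.466.
V = 17 × 12 × 9 = 1836 m³.
T = 0.161·V/[−S·ln(1−ᾱ)] = 0.161·1836/250.466 = 1.18 s.

1.18 s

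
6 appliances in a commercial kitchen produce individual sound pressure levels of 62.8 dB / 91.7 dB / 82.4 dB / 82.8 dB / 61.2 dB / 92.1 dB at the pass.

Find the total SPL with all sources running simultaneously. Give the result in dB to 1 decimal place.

Converting to relative power and adding: 10^(62.8/10) + 10^(91.7/10) + 10^(82.4/10) + 10^(82.8/10) + 10^(61.2/10) + 10^(92.1/10) = 3.468e+09.
L_total = 10·log₁₀(3.468e+09) = 95.4 dB.

95.4 dB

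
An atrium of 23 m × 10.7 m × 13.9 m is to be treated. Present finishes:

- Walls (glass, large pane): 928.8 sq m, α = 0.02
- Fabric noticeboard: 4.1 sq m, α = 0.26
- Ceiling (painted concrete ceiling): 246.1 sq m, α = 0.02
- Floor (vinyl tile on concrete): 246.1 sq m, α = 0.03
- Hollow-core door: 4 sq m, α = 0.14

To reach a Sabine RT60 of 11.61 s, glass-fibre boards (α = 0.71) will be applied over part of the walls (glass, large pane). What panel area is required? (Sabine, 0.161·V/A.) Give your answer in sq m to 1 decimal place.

21.6

A₁ = Σ Sᵢαᵢ = 928.8×0.02 + 4.1×0.26 + 246.1×0.02 + 246.1×0.03 + 4×0.14 = 32.507 sabins.
Required A₂ = 0.161·3420.79/11.61 = 47.437 sabins.
ΔA needed = 47.437 − 32.507 = 14.930 sabins.
Each sq m of panel replacing the walls (glass, large pane) adds (0.71 − 0.02) = 0.69 sabins.
Panel area = 14.930 / 0.69 = 21.6 sq m.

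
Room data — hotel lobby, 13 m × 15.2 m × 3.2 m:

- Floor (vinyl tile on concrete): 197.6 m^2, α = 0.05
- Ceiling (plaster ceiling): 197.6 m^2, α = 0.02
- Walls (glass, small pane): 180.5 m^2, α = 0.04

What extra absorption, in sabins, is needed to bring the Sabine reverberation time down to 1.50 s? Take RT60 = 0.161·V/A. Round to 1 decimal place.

A₁ = Σ Sᵢαᵢ = 197.6×0.05 + 197.6×0.02 + 180.5×0.04 = 21.052 sabins.
For T = 1.50 s, need A₂ = 0.161·V/T = 0.161·632.32/1.50 = 67.869 sabins.
Additional absorption ΔA = 67.869 − 21.052 = 46.8 sabins.

46.8 sabins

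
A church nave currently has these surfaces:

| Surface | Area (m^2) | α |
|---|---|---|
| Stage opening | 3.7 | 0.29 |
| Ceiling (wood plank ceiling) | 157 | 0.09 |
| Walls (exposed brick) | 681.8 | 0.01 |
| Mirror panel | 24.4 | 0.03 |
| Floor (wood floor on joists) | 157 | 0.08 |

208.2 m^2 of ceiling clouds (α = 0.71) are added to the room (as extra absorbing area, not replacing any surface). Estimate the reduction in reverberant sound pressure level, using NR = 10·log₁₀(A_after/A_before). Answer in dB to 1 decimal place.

Total absorption A_before = 3.7*0.29 + 157*0.09 + 681.8*0.01 + 24.4*0.03 + 157*0.08
  = 1.073 + 14.130 + 6.818 + 0.732 + 12.560 = 35.313 m^2 sabins.
Added absorption = 208.2 × 0.71 = 147.822 sabins.
New total A_after = 183.135 sabins.
NR = 10·log₁₀(183.135/35.313) = 7.1 dB.

7.1 dB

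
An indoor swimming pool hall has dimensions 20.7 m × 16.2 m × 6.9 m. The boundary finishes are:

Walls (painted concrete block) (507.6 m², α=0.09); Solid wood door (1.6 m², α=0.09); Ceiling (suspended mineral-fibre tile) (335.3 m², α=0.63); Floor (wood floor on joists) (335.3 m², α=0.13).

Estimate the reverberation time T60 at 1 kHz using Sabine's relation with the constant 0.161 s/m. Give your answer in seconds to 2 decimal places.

1.24 sec

Summing Sᵢαᵢ: 45.684 + 0.144 + 211.239 + 43.589 → A = 300.656 sabins.
Volume V = 20.7 × 16.2 × 6.9 = 2313.846 m³.
RT60 = 0.161 · V / A = 0.161 × 2313.846 / 300.656 = 1.24 s.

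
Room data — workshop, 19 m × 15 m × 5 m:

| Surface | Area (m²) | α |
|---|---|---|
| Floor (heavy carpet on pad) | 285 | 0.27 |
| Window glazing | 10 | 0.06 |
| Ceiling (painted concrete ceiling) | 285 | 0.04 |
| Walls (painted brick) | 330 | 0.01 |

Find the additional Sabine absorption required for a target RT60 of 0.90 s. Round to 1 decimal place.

Total absorption A₁ = 285×0.27 + 10×0.06 + 285×0.04 + 330×0.01
  = 76.950 + 0.600 + 11.400 + 3.300 = 92.250 m² sabins.
V = 1425 m³. Required absorption A₂ = 0.161 × 1425 / 0.90 = 254.917 sabins.
ΔA = A₂ − A₁ = 254.917 − 92.250 = 162.7 sabins.

162.7 sabins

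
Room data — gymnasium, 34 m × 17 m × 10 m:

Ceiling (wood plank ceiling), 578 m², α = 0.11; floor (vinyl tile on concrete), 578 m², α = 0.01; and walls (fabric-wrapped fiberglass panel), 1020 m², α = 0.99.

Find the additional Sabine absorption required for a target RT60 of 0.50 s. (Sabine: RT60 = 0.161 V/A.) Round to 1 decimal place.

A₁ = Σ Sᵢαᵢ = 578×0.11 + 578×0.01 + 1020×0.99 = 1079.160 sabins.
Target A₂ = 0.161·5780/0.50 = 1861.160 sabins (V = 5780 m³).
Additional absorption ΔA = 1861.160 − 1079.160 = 782.0 sabins.

782.0 sabins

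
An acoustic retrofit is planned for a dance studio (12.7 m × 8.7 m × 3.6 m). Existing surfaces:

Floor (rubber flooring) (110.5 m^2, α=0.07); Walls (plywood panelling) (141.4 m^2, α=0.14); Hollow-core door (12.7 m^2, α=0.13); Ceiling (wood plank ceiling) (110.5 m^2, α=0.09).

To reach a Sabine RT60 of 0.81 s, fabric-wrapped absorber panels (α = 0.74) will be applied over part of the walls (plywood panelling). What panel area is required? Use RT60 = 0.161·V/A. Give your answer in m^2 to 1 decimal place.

A₁ = Σ Sᵢαᵢ = 110.5*0.07 + 141.4*0.14 + 12.7*0.13 + 110.5*0.09 = 39.127 sabins.
Required A₂ = 0.161·397.764/0.81 = 79.062 sabins.
ΔA needed = 79.062 − 39.127 = 39.935 sabins.
Each m^2 of panel replacing the walls (plywood panelling) adds (0.74 − 0.14) = 0.60 sabins.
Panel area = 39.935 / 0.60 = 66.6 m^2.

66.6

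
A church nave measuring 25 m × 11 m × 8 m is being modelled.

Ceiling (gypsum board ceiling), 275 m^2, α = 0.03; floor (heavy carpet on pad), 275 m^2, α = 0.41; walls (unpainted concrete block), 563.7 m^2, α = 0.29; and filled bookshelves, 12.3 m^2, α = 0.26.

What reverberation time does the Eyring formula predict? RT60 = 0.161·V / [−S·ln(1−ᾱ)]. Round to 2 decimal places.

S = Σ Sᵢ = 1126.0 m^2.
Σ(Sᵢαᵢ) = 275·0.03 + 275·0.41 + 563.7·0.29 + 12.3·0.26 = 287.671.
ᾱ = 287.671 / 1126.0 = 0.2555.
Eyring denominator: −S ln(1−ᾱ) = 332.218.
V = 25 × 11 × 8 = 2200 m³.
T = 0.161·V/[−S·ln(1−ᾱ)] = 0.161·2200/332.218 = 1.07 s.

1.07 sec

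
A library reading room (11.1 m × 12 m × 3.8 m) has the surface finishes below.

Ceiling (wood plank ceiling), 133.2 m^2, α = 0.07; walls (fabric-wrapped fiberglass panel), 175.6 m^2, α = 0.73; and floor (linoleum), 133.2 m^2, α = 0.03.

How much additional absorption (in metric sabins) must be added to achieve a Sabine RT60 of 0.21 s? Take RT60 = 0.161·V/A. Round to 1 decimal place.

246.5 sabins

Total absorption A₁ = 133.2×0.07 + 175.6×0.73 + 133.2×0.03
  = 9.324 + 128.188 + 3.996 = 141.508 m^2 sabins.
For T = 0.21 s, need A₂ = 0.161·V/T = 0.161·506.16/0.21 = 388.056 sabins.
Additional absorption ΔA = 388.056 − 141.508 = 246.5 sabins.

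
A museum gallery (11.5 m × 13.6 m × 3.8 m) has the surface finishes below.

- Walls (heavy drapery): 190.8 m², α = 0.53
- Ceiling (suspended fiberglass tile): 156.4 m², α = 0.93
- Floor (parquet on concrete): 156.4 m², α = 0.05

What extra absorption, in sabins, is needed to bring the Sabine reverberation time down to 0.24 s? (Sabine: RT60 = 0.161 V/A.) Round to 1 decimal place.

144.3 sabins

Equivalent absorption area: A₁ = 190.8×0.53 + 156.4×0.93 + 156.4×0.05 = 254.396 m².
Target A₂ = 0.161·594.32/0.24 = 398.690 sabins (V = 594.32 m³).
Shortfall: 398.690 − 254.396 = 144.3 sabins.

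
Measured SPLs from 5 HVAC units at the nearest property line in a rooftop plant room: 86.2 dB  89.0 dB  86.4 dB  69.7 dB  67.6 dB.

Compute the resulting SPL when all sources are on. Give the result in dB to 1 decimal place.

92.2 dB

Σ 10^(Lᵢ/10) = 1.663e+09.
L_total = 10·log₁₀(1.663e+09) = 92.2 dB.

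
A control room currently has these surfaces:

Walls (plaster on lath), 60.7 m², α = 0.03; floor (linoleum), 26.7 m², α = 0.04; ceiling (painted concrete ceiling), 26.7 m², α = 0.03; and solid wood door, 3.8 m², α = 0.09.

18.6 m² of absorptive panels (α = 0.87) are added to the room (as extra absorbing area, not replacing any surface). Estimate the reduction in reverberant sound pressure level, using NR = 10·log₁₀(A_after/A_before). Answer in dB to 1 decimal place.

Summing Sᵢαᵢ: 1.821 + 1.068 + 0.801 + 0.342 → A_before = 4.032 sabins.
Added absorption = 18.6 × 0.87 = 16.182 sabins.
New total A_after = 20.214 sabins.
Reduction = 10 log₁₀(A_after/A_before) = 10 log₁₀(5.0134) = 7.0 dB.

7.0 dB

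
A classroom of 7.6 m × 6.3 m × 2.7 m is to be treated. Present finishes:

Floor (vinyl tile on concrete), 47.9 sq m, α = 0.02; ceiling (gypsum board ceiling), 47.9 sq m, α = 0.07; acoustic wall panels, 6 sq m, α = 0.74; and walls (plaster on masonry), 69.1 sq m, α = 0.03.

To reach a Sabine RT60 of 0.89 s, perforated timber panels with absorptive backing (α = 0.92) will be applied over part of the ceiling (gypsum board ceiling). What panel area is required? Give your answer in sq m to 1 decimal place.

Total absorption A₁ = 47.9×0.02 + 47.9×0.07 + 6×0.74 + 69.1×0.03
  = 0.958 + 3.353 + 4.440 + 2.073 = 10.824 sq m sabins.
Required A₂ = 0.161·129.276/0.89 = 23.386 sabins.
ΔA needed = 23.386 − 10.824 = 12.562 sabins.
Each sq m of panel replacing the ceiling (gypsum board ceiling) adds (0.92 − 0.07) = 0.85 sabins.
Area = ΔA/Δα = 12.562/0.85 = 14.8 sq m.

14.8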